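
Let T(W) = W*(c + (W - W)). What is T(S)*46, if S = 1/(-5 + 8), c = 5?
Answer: 230/3 ≈ 76.667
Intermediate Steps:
S = 1/3 ≈ 0.33333
T(W) = 5*W (T(W) = W*(5 + (W - W)) = W*(5 + 0) = W*5 = 5*W)
T(S)*46 = (5*(1/3))*46 = (5/3)*46 = 230/3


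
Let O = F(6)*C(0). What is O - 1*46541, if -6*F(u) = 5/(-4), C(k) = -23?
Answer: -1117099/24 ≈ -46546.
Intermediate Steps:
F(u) = 5/24 (F(u) = -5/(6*(-4)) = -5*(-1)/(6*4) = -⅙*(-5/4) = 5/24)
O = -115/24 (O = (5/24)*(-23) = -115/24 ≈ -4.7917)
O - 1*46541 = -115/24 - 1*46541 = -115/24 - 46541 = -1117099/24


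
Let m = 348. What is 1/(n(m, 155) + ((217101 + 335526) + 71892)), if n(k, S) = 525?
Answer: 1/625044 ≈ 1.5999e-6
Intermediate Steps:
1/(n(m, 155) + ((217101 + 335526) + 71892)) = 1/(525 + ((217101 + 335526) + 71892)) = 1/(525 + (552627 + 71892)) = 1/(525 + 624519) = 1/625044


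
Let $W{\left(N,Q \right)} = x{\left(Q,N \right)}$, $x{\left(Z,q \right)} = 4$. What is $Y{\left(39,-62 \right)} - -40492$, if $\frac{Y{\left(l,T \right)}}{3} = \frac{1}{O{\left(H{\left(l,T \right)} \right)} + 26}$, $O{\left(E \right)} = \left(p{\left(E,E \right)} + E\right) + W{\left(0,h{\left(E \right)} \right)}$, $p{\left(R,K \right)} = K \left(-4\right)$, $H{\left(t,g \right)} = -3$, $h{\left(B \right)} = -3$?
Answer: $\frac{526397}{13} \approx 40492.0$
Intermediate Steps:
$W{\left(N,Q \right)} = 4$
$p{\left(R,K \right)} = - 4 K$
$O{\left(E \right)} = 4 - 3 E$ ($O{\left(E \right)} = \left(- 4 E + E\right) + 4 = - 3 E + 4 = 4 - 3 E$)
$Y{\left(l,T \right)} = \frac{1}{13}$ ($Y{\left(l,T \right)} = \frac{3}{\left(4 - -9\right) + 26} = \frac{3}{\left(4 + 9\right) + 26} = \frac{3}{13 + 26} = \frac{3}{39} = 3 \cdot \frac{1}{39} = \frac{1}{13}$)
$Y{\left(39,-62 \right)} - -40492 = \frac{1}{13} - -40492 = \frac{1}{13} + 40492 = \frac{526397}{13}$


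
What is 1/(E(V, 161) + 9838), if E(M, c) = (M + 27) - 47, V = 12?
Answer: 1/9830 ≈ 0.00010173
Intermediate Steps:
E(M, c) = -20 + M (E(M, c) = (27 + M) - 47 = -20 + M)
1/(E(V, 161) + 9838) = 1/((-20 + 12) + 9838) = 1/(-8 + 9838) = 1/9830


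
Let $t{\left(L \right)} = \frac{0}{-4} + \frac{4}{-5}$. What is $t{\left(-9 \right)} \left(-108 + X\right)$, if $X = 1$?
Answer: $\frac{428}{5} \approx 85.6$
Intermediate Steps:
$t{\left(L \right)} = - \frac{4}{5}$ ($t{\left(L \right)} = 0 \left(- \frac{1}{4}\right) + 4 \left(- \frac{1}{5}\right) = 0 - \frac{4}{5} = - \frac{4}{5}$)
$t{\left(-9 \right)} \left(-108 + X\right) = - \frac{4 \left(-108 + 1\right)}{5} = \left(- \frac{4}{5}\right) \left(-107\right) = \frac{428}{5}$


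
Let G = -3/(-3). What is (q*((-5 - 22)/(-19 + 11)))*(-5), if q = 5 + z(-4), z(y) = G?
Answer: -405/4 ≈ -101.25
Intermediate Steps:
G = 1 (G = -3*(-1/3) = 1)
z(y) = 1
q = 6 (q = 5 + 1 = 6)
(q*((-5 - 22)/(-19 + 11)))*(-5) = (6*((-5 - 22)/(-19 + 11)))*(-5) = (6*(-27/(-8)))*(-5) = (6*(-27*(-1/8)))*(-5) = (6*(27/8))*(-5) = (81/4)*(-5) = -405/4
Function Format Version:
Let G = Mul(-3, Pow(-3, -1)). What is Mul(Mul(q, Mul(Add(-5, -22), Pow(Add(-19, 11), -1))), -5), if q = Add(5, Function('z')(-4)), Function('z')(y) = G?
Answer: Rational(-405, 4) ≈ -101.25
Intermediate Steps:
G = 1 (G = Mul(-3, Rational(-1, 3)) = 1)
Function('z')(y) = 1
q = 6 (q = Add(5, 1) = 6)
Mul(Mul(q, Mul(Add(-5, -22), Pow(Add(-19, 11), -1))), -5) = Mul(Mul(6, Mul(Add(-5, -22), Pow(Add(-19, 11), -1))), -5) = Mul(Mul(6, Mul(-27, Pow(-8, -1))), -5) = Mul(Mul(6, Mul(-27, Rational(-1, 8))), -5) = Mul(Mul(6, Rational(27, 8)), -5) = Mul(Rational(81, 4), -5) = Rational(-405, 4)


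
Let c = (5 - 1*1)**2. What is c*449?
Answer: 7184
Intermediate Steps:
c = 16 (c = (5 - 1)**2 = 4**2 = 16)
c*449 = 16*449 = 7184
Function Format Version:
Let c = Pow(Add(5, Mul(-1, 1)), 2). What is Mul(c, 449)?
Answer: 7184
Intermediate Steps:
c = 16 (c = Pow(Add(5, -1), 2) = Pow(4, 2) = 16)
Mul(c, 449) = Mul(16, 449) = 7184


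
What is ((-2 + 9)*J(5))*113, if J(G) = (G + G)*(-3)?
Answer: -23730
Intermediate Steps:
J(G) = -6*G (J(G) = (2*G)*(-3) = -6*G)
((-2 + 9)*J(5))*113 = ((-2 + 9)*(-6*5))*113 = (7*(-30))*113 = -210*113 = -23730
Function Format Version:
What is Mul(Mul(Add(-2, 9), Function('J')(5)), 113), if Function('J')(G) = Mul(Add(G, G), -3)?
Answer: -23730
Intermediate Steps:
Function('J')(G) = Mul(-6, G) (Function('J')(G) = Mul(Mul(2, G), -3) = Mul(-6, G))
Mul(Mul(Add(-2, 9), Function('J')(5)), 113) = Mul(Mul(Add(-2, 9), Mul(-6, 5)), 113) = Mul(Mul(7, -30), 113) = Mul(-210, 113) = -23730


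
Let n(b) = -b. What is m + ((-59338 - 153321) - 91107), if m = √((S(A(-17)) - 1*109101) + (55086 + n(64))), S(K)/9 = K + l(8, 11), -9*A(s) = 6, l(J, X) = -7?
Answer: -303766 + 2*I*√13537 ≈ -3.0377e+5 + 232.7*I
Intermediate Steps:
A(s) = -⅔ (A(s) = -⅑*6 = -⅔)
S(K) = -63 + 9*K (S(K) = 9*(K - 7) = 9*(-7 + K) = -63 + 9*K)
m = 2*I*√13537 (m = √(((-63 + 9*(-⅔)) - 1*109101) + (55086 - 1*64)) = √(((-63 - 6) - 109101) + (55086 - 64)) = √((-69 - 109101) + 55022) = √(-109170 + 55022) = √(-54148) = 2*I*√13537 ≈ 232.7*I)
m + ((-59338 - 153321) - 91107) = 2*I*√13537 + ((-59338 - 153321) - 91107) = 2*I*√13537 + (-212659 - 91107) = 2*I*√13537 - 303766 = -303766 + 2*I*√13537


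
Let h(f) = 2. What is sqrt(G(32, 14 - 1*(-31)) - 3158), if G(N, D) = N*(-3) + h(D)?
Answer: 2*I*sqrt(813) ≈ 57.026*I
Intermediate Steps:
G(N, D) = 2 - 3*N (G(N, D) = N*(-3) + 2 = -3*N + 2 = 2 - 3*N)
sqrt(G(32, 14 - 1*(-31)) - 3158) = sqrt((2 - 3*32) - 3158) = sqrt((2 - 96) - 3158) = sqrt(-94 - 3158) = sqrt(-3252) = 2*I*sqrt(813)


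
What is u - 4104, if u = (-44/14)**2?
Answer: -200612/49 ≈ -4094.1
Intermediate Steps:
u = 484/49 (u = (-44*1/14)**2 = (-22/7)**2 = 484/49 ≈ 9.8775)
u - 4104 = 484/49 - 4104 = -200612/49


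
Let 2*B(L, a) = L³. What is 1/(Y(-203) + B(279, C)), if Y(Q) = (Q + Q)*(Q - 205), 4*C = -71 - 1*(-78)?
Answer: 2/22048935 ≈ 9.0707e-8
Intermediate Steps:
C = 7/4 (C = (-71 - 1*(-78))/4 = (-71 + 78)/4 = (¼)*7 = 7/4 ≈ 1.7500)
B(L, a) = L³/2
Y(Q) = 2*Q*(-205 + Q) (Y(Q) = (2*Q)*(-205 + Q) = 2*Q*(-205 + Q))
1/(Y(-203) + B(279, C)) = 1/(2*(-203)*(-205 - 203) + (½)*279³) = 1/(2*(-203)*(-408) + (½)*21717639) = 1/(165648 + 21717639/2) = 1/(22048935/2) = 2/22048935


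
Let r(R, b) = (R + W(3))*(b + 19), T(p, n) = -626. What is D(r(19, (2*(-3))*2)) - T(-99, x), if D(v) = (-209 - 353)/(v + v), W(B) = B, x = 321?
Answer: 96123/154 ≈ 624.18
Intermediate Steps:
r(R, b) = (3 + R)*(19 + b) (r(R, b) = (R + 3)*(b + 19) = (3 + R)*(19 + b))
D(v) = -281/v (D(v) = -562*1/(2*v) = -281/v)
D(r(19, (2*(-3))*2)) - T(-99, x) = -281/(57 + 3*((2*(-3))*2) + 19*19 + 19*((2*(-3))*2)) - 1*(-626) = -281/(57 + 3*(-6*2) + 361 + 19*(-6*2)) + 626 = -281/(57 + 3*(-12) + 361 + 19*(-12)) + 626 = -281/(57 - 36 + 361 - 228) + 626 = -281/154 + 626 = 96123/154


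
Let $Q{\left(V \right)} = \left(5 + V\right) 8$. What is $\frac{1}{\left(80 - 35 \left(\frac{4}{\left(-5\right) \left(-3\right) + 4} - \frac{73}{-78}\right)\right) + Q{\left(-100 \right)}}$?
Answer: $- \frac{1482}{1067225} \approx -0.0013886$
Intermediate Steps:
$Q{\left(V \right)} = 40 + 8 V$
$\frac{1}{\left(80 - 35 \left(\frac{4}{\left(-5\right) \left(-3\right) + 4} - \frac{73}{-78}\right)\right) + Q{\left(-100 \right)}} = \frac{1}{\left(80 - 35 \left(\frac{4}{\left(-5\right) \left(-3\right) + 4} - \frac{73}{-78}\right)\right) + \left(40 + 8 \left(-100\right)\right)} = \frac{1}{\left(80 - 35 \left(\frac{4}{15 + 4} - - \frac{73}{78}\right)\right) + \left(40 - 800\right)} = \frac{1}{\left(80 - 35 \left(\frac{4}{19} + \frac{73}{78}\right)\right) - 760} = \frac{1}{\left(80 - \frac{59465}{1482}\right) - 760} = \frac{1}{\frac{59095}{1482} - 760} = \frac{1}{- \frac{1067225}{1482}} = - \frac{1482}{1067225}$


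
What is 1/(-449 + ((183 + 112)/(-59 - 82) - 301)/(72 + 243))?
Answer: -44415/19985071 ≈ -0.0022224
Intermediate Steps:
1/(-449 + ((183 + 112)/(-59 - 82) - 301)/(72 + 243)) = 1/(-449 + (295/(-141) - 301)/315) = 1/(-449 + (295*(-1/141) - 301)*(1/315)) = 1/(-449 + (-295/141 - 301)*(1/315)) = 1/(-449 - 42736/141*1/315) = 1/(-449 - 42736/44415) = 1/(-19985071/44415) = -44415/19985071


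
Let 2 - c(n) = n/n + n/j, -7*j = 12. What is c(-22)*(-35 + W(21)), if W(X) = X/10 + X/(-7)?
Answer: 25489/60 ≈ 424.82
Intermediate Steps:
j = -12/7 (j = -1/7*12 = -12/7 ≈ -1.7143)
c(n) = 1 + 7*n/12 (c(n) = 2 - (n/n + n/(-12/7)) = 2 - (1 + n*(-7/12)) = 2 - (1 - 7*n/12) = 2 + (-1 + 7*n/12) = 1 + 7*n/12)
W(X) = -3*X/70 (W(X) = X*(1/10) + X*(-1/7) = X/10 - X/7 = -3*X/70)
c(-22)*(-35 + W(21)) = (1 + (7/12)*(-22))*(-35 - 3/70*21) = (1 - 77/6)*(-35 - 9/10) = -71/6*(-359/10) = 25489/60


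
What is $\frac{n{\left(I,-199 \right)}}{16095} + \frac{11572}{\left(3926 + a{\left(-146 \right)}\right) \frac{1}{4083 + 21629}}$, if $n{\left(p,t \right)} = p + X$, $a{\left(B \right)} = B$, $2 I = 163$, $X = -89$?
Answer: $\frac{159629814191}{2027970} \approx 78714.0$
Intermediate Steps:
$I = \frac{163}{2}$ ($I = \frac{1}{2} \cdot 163 = \frac{163}{2} \approx 81.5$)
$n{\left(p,t \right)} = -89 + p$ ($n{\left(p,t \right)} = p - 89 = -89 + p$)
$\frac{n{\left(I,-199 \right)}}{16095} + \frac{11572}{\left(3926 + a{\left(-146 \right)}\right) \frac{1}{4083 + 21629}} = \frac{-89 + \frac{163}{2}}{16095} + \frac{11572}{\left(3926 - 146\right) \frac{1}{4083 + 21629}} = \left(- \frac{15}{2}\right) \frac{1}{16095} + \frac{11572}{3780 \cdot \frac{1}{25712}} = - \frac{1}{2146} + \frac{11572}{3780 \cdot \frac{1}{25712}} = - \frac{1}{2146} + \frac{11572}{\frac{945}{6428}} = - \frac{1}{2146} + 11572 \cdot \frac{6428}{945} = - \frac{1}{2146} + \frac{74384816}{945} = \frac{159629814191}{2027970}$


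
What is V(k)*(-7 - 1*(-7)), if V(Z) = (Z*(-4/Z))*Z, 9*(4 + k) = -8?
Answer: 0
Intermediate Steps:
k = -44/9 (k = -4 + (⅑)*(-8) = -4 - 8/9 = -44/9 ≈ -4.8889)
V(Z) = -4*Z
V(k)*(-7 - 1*(-7)) = (-4*(-44/9))*(-7 - 1*(-7)) = 176*(-7 + 7)/9 = (176/9)*0 = 0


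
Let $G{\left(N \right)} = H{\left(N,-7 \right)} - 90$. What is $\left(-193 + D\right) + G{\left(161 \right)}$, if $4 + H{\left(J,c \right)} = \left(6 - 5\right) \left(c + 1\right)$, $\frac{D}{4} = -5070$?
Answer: $-20573$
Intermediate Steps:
$D = -20280$ ($D = 4 \left(-5070\right) = -20280$)
$H{\left(J,c \right)} = -3 + c$ ($H{\left(J,c \right)} = -4 + \left(6 - 5\right) \left(c + 1\right) = -4 + 1 \left(1 + c\right) = -4 + \left(1 + c\right) = -3 + c$)
$G{\left(N \right)} = -100$ ($G{\left(N \right)} = \left(-3 - 7\right) - 90 = -10 - 90 = -100$)
$\left(-193 + D\right) + G{\left(161 \right)} = \left(-193 - 20280\right) - 100 = -20473 - 100 = -20573$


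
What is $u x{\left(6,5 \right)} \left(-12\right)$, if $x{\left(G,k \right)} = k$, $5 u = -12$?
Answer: $144$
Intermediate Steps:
$u = - \frac{12}{5}$ ($u = \frac{1}{5} \left(-12\right) = - \frac{12}{5} \approx -2.4$)
$u x{\left(6,5 \right)} \left(-12\right) = \left(- \frac{12}{5}\right) 5 \left(-12\right) = \left(-12\right) \left(-12\right) = 144$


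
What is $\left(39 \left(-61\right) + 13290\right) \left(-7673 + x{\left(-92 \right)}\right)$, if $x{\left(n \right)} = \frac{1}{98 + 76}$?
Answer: $- \frac{4855762337}{58} \approx -8.372 \cdot 10^{7}$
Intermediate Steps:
$x{\left(n \right)} = \frac{1}{174}$
$\left(39 \left(-61\right) + 13290\right) \left(-7673 + x{\left(-92 \right)}\right) = \left(39 \left(-61\right) + 13290\right) \left(-7673 + \frac{1}{174}\right) = \left(-2379 + 13290\right) \left(- \frac{1335101}{174}\right) = 10911 \left(- \frac{1335101}{174}\right) = - \frac{4855762337}{58}$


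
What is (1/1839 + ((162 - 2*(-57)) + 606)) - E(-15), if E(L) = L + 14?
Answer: 1623838/1839 ≈ 883.00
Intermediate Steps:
E(L) = 14 + L
(1/1839 + ((162 - 2*(-57)) + 606)) - E(-15) = (1/1839 + ((162 - 2*(-57)) + 606)) - (14 - 15) = (1/1839 + ((162 + 114) + 606)) - 1*(-1) = (1/1839 + (276 + 606)) + 1 = (1/1839 + 882) + 1 = 1621999/1839 + 1 = 1623838/1839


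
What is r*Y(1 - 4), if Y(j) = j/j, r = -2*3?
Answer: -6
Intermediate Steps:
r = -6
Y(j) = 1
r*Y(1 - 4) = -6*1 = -6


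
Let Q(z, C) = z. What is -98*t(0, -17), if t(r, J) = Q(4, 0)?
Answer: -392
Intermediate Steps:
t(r, J) = 4
-98*t(0, -17) = -98*4 = -392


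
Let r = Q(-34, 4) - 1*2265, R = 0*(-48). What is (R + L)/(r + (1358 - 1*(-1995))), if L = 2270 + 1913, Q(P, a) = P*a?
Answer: 4183/952 ≈ 4.3939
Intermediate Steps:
L = 4183
R = 0
r = -2401 (r = -34*4 - 1*2265 = -136 - 2265 = -2401)
(R + L)/(r + (1358 - 1*(-1995))) = (0 + 4183)/(-2401 + (1358 - 1*(-1995))) = 4183/(-2401 + (1358 + 1995)) = 4183/(-2401 + 3353) = 4183/952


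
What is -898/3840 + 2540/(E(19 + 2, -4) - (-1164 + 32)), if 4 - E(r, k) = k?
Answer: 72749/36480 ≈ 1.9942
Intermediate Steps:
E(r, k) = 4 - k
-898/3840 + 2540/(E(19 + 2, -4) - (-1164 + 32)) = -898/3840 + 2540/((4 - 1*(-4)) - (-1164 + 32)) = -898*1/3840 + 2540/((4 + 4) - 1*(-1132)) = -449/1920 + 2540/(8 + 1132) = -449/1920 + 2540/1140 = -449/1920 + 2540*(1/1140) = -449/1920 + 127/57 = 72749/36480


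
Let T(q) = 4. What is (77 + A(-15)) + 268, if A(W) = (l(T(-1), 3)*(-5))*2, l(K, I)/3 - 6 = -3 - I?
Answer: 345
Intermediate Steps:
l(K, I) = 9 - 3*I (l(K, I) = 18 + 3*(-3 - I) = 18 + (-9 - 3*I) = 9 - 3*I)
A(W) = 0 (A(W) = ((9 - 3*3)*(-5))*2 = ((9 - 9)*(-5))*2 = (0*(-5))*2 = 0*2 = 0)
(77 + A(-15)) + 268 = (77 + 0) + 268 = 77 + 268 = 345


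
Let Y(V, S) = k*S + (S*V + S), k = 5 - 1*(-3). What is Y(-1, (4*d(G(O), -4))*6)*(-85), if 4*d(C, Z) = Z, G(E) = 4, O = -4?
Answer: 16320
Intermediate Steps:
d(C, Z) = Z/4
k = 8 (k = 5 + 3 = 8)
Y(V, S) = 9*S + S*V (Y(V, S) = 8*S + (S*V + S) = 8*S + (S + S*V) = 9*S + S*V)
Y(-1, (4*d(G(O), -4))*6)*(-85) = (((4*((1/4)*(-4)))*6)*(9 - 1))*(-85) = (((4*(-1))*6)*8)*(-85) = (-4*6*8)*(-85) = -24*8*(-85) = -192*(-85) = 16320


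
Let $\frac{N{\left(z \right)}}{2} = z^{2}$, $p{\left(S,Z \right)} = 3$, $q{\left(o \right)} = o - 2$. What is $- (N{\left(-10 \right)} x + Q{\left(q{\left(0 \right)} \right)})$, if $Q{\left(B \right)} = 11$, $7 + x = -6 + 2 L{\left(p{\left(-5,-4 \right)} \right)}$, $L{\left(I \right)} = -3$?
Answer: $3789$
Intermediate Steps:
$q{\left(o \right)} = -2 + o$ ($q{\left(o \right)} = o - 2 = -2 + o$)
$N{\left(z \right)} = 2 z^{2}$
$x = -19$ ($x = -7 + \left(-6 + 2 \left(-3\right)\right) = -7 - 12 = -19$)
$- (N{\left(-10 \right)} x + Q{\left(q{\left(0 \right)} \right)}) = - (2 \left(-10\right)^{2} \left(-19\right) + 11) = - (2 \cdot 100 \left(-19\right) + 11) = - (200 \left(-19\right) + 11) = - (-3800 + 11) = \left(-1\right) \left(-3789\right) = 3789$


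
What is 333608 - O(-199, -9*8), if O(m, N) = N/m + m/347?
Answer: 23036647841/69053 ≈ 3.3361e+5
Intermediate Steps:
O(m, N) = m/347 + N/m (O(m, N) = N/m + m*(1/347) = N/m + m/347 = m/347 + N/m)
333608 - O(-199, -9*8) = 333608 - ((1/347)*(-199) - 9*8/(-199)) = 333608 - (-199/347 - 72*(-1/199)) = 333608 - (-199/347 + 72/199) = 333608 - 1*(-14617/69053) = 333608 + 14617/69053 = 23036647841/69053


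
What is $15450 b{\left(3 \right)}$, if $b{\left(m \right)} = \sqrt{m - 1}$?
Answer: $15450 \sqrt{2} \approx 21850.0$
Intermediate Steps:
$b{\left(m \right)} = \sqrt{-1 + m}$
$15450 b{\left(3 \right)} = 15450 \sqrt{-1 + 3} = 15450 \sqrt{2}$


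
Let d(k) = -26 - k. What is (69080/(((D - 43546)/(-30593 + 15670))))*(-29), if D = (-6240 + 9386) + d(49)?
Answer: -5979108872/8095 ≈ -7.3862e+5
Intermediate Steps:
D = 3071 (D = (-6240 + 9386) + (-26 - 1*49) = 3146 + (-26 - 49) = 3146 - 75 = 3071)
(69080/(((D - 43546)/(-30593 + 15670))))*(-29) = (69080/(((3071 - 43546)/(-30593 + 15670))))*(-29) = (69080/((-40475/(-14923))))*(-29) = (69080/((-40475*(-1/14923))))*(-29) = (69080/(40475/14923))*(-29) = (69080*(14923/40475))*(-29) = (206176168/8095)*(-29) = -5979108872/8095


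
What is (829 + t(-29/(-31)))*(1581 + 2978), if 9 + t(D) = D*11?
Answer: 117344101/31 ≈ 3.7853e+6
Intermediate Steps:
t(D) = -9 + 11*D (t(D) = -9 + D*11 = -9 + 11*D)
(829 + t(-29/(-31)))*(1581 + 2978) = (829 + (-9 + 11*(-29/(-31))))*(1581 + 2978) = (829 + (-9 + 11*(-29*(-1/31))))*4559 = (829 + (-9 + 11*(29/31)))*4559 = (829 + (-9 + 319/31))*4559 = (829 + 40/31)*4559 = (25739/31)*4559 = 117344101/31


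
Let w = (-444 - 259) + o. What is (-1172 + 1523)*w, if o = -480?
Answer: -415233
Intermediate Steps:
w = -1183 (w = (-444 - 259) - 480 = -703 - 480 = -1183)
(-1172 + 1523)*w = (-1172 + 1523)*(-1183) = 351*(-1183) = -415233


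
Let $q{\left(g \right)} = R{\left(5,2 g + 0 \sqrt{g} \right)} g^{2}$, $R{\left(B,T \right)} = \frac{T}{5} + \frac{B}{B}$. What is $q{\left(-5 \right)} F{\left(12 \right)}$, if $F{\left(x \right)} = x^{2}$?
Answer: $-3600$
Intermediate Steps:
$R{\left(B,T \right)} = 1 + \frac{T}{5}$ ($R{\left(B,T \right)} = T \frac{1}{5} + 1 = \frac{T}{5} + 1 = 1 + \frac{T}{5}$)
$q{\left(g \right)} = g^{2} \left(1 + \frac{2 g}{5}\right)$ ($q{\left(g \right)} = \left(1 + \frac{2 g + 0 \sqrt{g}}{5}\right) g^{2} = \left(1 + \frac{2 g + 0}{5}\right) g^{2} = \left(1 + \frac{2 g}{5}\right) g^{2} = g^{2} \left(1 + \frac{2 g}{5}\right)$)
$q{\left(-5 \right)} F{\left(12 \right)} = \frac{\left(-5\right)^{2} \left(5 + 2 \left(-5\right)\right)}{5} \cdot 12^{2} = \frac{1}{5} \cdot 25 \left(5 - 10\right) 144 = \frac{1}{5} \cdot 25 \left(-5\right) 144 = \left(-25\right) 144 = -3600$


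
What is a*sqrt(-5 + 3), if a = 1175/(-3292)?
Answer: -1175*I*sqrt(2)/3292 ≈ -0.50477*I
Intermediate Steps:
a = -1175/3292 (a = 1175*(-1/3292) = -1175/3292 ≈ -0.35693)
a*sqrt(-5 + 3) = -1175*sqrt(-5 + 3)/3292 = -1175*I*sqrt(2)/3292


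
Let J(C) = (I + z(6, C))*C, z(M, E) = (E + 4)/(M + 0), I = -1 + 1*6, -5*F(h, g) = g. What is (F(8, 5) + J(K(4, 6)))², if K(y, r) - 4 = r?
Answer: 47089/9 ≈ 5232.1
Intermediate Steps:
F(h, g) = -g/5
I = 5 (I = -1 + 6 = 5)
z(M, E) = (4 + E)/M
K(y, r) = 4 + r
J(C) = C*(17/3 + C/6) (J(C) = (5 + (4 + C)/6)*C = (5 + (⅔ + C/6))*C = (17/3 + C/6)*C = C*(17/3 + C/6))
(F(8, 5) + J(K(4, 6)))² = (-⅕*5 + (4 + 6)*(34 + (4 + 6))/6)² = (-1 + (⅙)*10*(34 + 10))² = (-1 + (⅙)*10*44)² = (-1 + 220/3)² = (217/3)² = 47089/9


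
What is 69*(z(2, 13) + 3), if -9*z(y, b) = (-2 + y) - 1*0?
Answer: 207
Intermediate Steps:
z(y, b) = 2/9 - y/9 (z(y, b) = -((-2 + y) - 1*0)/9 = -((-2 + y) + 0)/9 = -(-2 + y)/9 = 2/9 - y/9)
69*(z(2, 13) + 3) = 69*((2/9 - ⅑*2) + 3) = 69*((2/9 - 2/9) + 3) = 69*(0 + 3) = 69*3 = 207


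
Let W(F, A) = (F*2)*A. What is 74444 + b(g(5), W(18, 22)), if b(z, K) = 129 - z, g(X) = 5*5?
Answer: 74548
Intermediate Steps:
g(X) = 25
W(F, A) = 2*A*F (W(F, A) = (2*F)*A = 2*A*F)
74444 + b(g(5), W(18, 22)) = 74444 + (129 - 1*25) = 74444 + (129 - 25) = 74444 + 104 = 74548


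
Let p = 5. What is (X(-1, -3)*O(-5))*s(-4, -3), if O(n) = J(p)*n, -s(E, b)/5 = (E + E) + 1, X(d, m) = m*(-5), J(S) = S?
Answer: -13125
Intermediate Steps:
X(d, m) = -5*m
s(E, b) = -5 - 10*E (s(E, b) = -5*((E + E) + 1) = -5*(2*E + 1) = -5*(1 + 2*E) = -5 - 10*E)
O(n) = 5*n
(X(-1, -3)*O(-5))*s(-4, -3) = ((-5*(-3))*(5*(-5)))*(-5 - 10*(-4)) = (15*(-25))*(-5 + 40) = -375*35 = -13125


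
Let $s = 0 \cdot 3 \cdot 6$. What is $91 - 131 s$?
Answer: $91$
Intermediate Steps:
$s = 0$ ($s = 0 \cdot 6 = 0$)
$91 - 131 s = 91 - 0 = 91 + 0 = 91$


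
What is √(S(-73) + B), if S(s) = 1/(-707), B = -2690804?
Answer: I*√1344995689303/707 ≈ 1640.4*I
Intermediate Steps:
S(s) = -1/707
√(S(-73) + B) = √(-1/707 - 2690804) = √(-1902398429/707) = I*√1344995689303/707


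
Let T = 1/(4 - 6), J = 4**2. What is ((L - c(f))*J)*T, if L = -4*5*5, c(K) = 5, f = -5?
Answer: 840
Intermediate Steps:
L = -100 (L = -20*5 = -100)
J = 16
T = -1/2 (T = 1/(-2) = -1/2 ≈ -0.50000)
((L - c(f))*J)*T = ((-100 - 1*5)*16)*(-1/2) = ((-100 - 5)*16)*(-1/2) = -105*16*(-1/2) = -1680*(-1/2) = 840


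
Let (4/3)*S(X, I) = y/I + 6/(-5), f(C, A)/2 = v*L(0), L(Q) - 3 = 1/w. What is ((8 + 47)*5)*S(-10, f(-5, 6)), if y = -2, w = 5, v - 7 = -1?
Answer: -33055/128 ≈ -258.24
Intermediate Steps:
v = 6 (v = 7 - 1 = 6)
L(Q) = 16/5 (L(Q) = 3 + 1/5 = 3 + ⅕ = 16/5)
f(C, A) = 192/5 (f(C, A) = 2*(6*(16/5)) = 2*(96/5) = 192/5)
S(X, I) = -9/10 - 3/(2*I) (S(X, I) = 3*(-2/I + 6/(-5))/4 = 3*(-2/I + 6*(-⅕))/4 = 3*(-2/I - 6/5)/4 = 3*(-6/5 - 2/I)/4 = -9/10 - 3/(2*I))
((8 + 47)*5)*S(-10, f(-5, 6)) = ((8 + 47)*5)*(3*(-5 - 3*192/5)/(10*(192/5))) = (55*5)*((3/10)*(5/192)*(-5 - 576/5)) = 275*((3/10)*(5/192)*(-601/5)) = 275*(-601/640) = -33055/128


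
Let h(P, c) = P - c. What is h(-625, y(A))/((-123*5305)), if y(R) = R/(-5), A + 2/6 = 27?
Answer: 1859/1957545 ≈ 0.00094966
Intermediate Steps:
A = 80/3 (A = -⅓ + 27 = 80/3 ≈ 26.667)
y(R) = -R/5 (y(R) = R*(-⅕) = -R/5)
h(-625, y(A))/((-123*5305)) = (-625 - (-1)*80/(5*3))/((-123*5305)) = (-625 - 1*(-16/3))/(-652515) = (-625 + 16/3)*(-1/652515) = -1859/3*(-1/652515) = 1859/1957545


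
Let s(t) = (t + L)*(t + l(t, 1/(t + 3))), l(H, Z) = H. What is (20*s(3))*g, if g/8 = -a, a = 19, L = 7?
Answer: -182400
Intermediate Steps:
s(t) = 2*t*(7 + t) (s(t) = (t + 7)*(t + t) = (7 + t)*(2*t) = 2*t*(7 + t))
g = -152 (g = 8*(-1*19) = 8*(-19) = -152)
(20*s(3))*g = (20*(2*3*(7 + 3)))*(-152) = (20*(2*3*10))*(-152) = (20*60)*(-152) = 1200*(-152) = -182400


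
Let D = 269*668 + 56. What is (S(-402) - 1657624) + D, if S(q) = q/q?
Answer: -1477875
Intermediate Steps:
S(q) = 1
D = 179748 (D = 179692 + 56 = 179748)
(S(-402) - 1657624) + D = (1 - 1657624) + 179748 = -1657623 + 179748 = -1477875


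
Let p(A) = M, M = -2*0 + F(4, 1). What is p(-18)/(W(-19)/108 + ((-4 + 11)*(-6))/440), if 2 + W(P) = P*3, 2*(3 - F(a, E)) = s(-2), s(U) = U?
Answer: -5940/953 ≈ -6.2329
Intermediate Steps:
F(a, E) = 4 (F(a, E) = 3 - ½*(-2) = 3 + 1 = 4)
W(P) = -2 + 3*P (W(P) = -2 + P*3 = -2 + 3*P)
M = 4 (M = -2*0 + 4 = 0 + 4 = 4)
p(A) = 4
p(-18)/(W(-19)/108 + ((-4 + 11)*(-6))/440) = 4/((-2 + 3*(-19))/108 + ((-4 + 11)*(-6))/440) = 4/((-2 - 57)*(1/108) + (7*(-6))*(1/440)) = 4/(-59*1/108 - 42*1/440) = 4/(-59/108 - 21/220) = 4/(-953/1485) = 4*(-1485/953) = -5940/953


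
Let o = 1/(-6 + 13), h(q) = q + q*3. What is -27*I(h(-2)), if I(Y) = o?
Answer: -27/7 ≈ -3.8571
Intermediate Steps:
h(q) = 4*q (h(q) = q + 3*q = 4*q)
o = ⅐ (o = 1/7 = ⅐ ≈ 0.14286)
I(Y) = ⅐
-27*I(h(-2)) = -27*⅐ = -27/7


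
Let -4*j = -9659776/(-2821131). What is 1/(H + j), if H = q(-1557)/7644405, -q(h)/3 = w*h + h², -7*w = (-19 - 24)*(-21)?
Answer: -7188622640685/13559359959802 ≈ -0.53016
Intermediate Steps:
w = -129 (w = -(-19 - 24)*(-21)/7 = -(-43)*(-21)/7 = -⅐*903 = -129)
q(h) = -3*h² + 387*h (q(h) = -3*(-129*h + h²) = -3*(h² - 129*h) = -3*h² + 387*h)
H = -2625102/2548135 (H = (3*(-1557)*(129 - 1*(-1557)))/7644405 = (3*(-1557)*(129 + 1557))*(1/7644405) = (3*(-1557)*1686)*(1/7644405) = -7875306*1/7644405 = -2625102/2548135 ≈ -1.0302)
j = -2414944/2821131 (j = -(-2414944)/(-2821131) = -(-2414944)*(-1)/2821131 = -¼*9659776/2821131 = -2414944/2821131 ≈ -0.85602)
1/(H + j) = 1/(-2625102/2548135 - 2414944/2821131) = 1/(-13559359959802/7188622640685) = -7188622640685/13559359959802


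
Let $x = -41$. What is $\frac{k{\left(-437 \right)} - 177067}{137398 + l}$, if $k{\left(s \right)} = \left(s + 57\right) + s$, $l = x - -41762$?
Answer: $- \frac{177884}{179119} \approx -0.9931$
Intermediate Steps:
$l = 41721$ ($l = -41 - -41762 = -41 + 41762 = 41721$)
$k{\left(s \right)} = 57 + 2 s$ ($k{\left(s \right)} = \left(57 + s\right) + s = 57 + 2 s$)
$\frac{k{\left(-437 \right)} - 177067}{137398 + l} = \frac{\left(57 + 2 \left(-437\right)\right) - 177067}{137398 + 41721} = \frac{\left(57 - 874\right) - 177067}{179119} = \left(-817 - 177067\right) \frac{1}{179119} = \left(-177884\right) \frac{1}{179119} = - \frac{177884}{179119}$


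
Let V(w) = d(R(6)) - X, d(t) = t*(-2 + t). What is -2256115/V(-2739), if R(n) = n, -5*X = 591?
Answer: -11280575/711 ≈ -15866.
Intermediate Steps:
X = -591/5 (X = -1/5*591 = -591/5 ≈ -118.20)
V(w) = 711/5 (V(w) = 6*(-2 + 6) - 1*(-591/5) = 6*4 + 591/5 = 24 + 591/5 = 711/5)
-2256115/V(-2739) = -2256115/711/5 = -2256115*5/711 = -11280575/711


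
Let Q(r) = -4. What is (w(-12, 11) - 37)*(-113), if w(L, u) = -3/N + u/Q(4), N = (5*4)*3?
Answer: 22487/5 ≈ 4497.4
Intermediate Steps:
N = 60 (N = 20*3 = 60)
w(L, u) = -1/20 - u/4 (w(L, u) = -3/60 + u/(-4) = -3*1/60 + u*(-1/4) = -1/20 - u/4)
(w(-12, 11) - 37)*(-113) = ((-1/20 - 1/4*11) - 37)*(-113) = ((-1/20 - 11/4) - 37)*(-113) = (-14/5 - 37)*(-113) = -199/5*(-113) = 22487/5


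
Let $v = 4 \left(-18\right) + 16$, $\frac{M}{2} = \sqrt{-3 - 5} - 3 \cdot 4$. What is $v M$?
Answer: $1344 - 224 i \sqrt{2} \approx 1344.0 - 316.78 i$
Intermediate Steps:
$M = -24 + 4 i \sqrt{2}$ ($M = 2 \left(\sqrt{-3 - 5} - 3 \cdot 4\right) = 2 \left(\sqrt{-8} - 12\right) = 2 \left(2 i \sqrt{2} - 12\right) = 2 \left(-12 + 2 i \sqrt{2}\right) = -24 + 4 i \sqrt{2} \approx -24.0 + 5.6569 i$)
$v = -56$ ($v = -72 + 16 = -56$)
$v M = - 56 \left(-24 + 4 i \sqrt{2}\right) = 1344 - 224 i \sqrt{2}$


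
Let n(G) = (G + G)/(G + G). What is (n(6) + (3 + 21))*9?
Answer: 225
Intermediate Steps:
n(G) = 1 (n(G) = (2*G)/((2*G)) = (2*G)*(1/(2*G)) = 1)
(n(6) + (3 + 21))*9 = (1 + (3 + 21))*9 = (1 + 24)*9 = 25*9 = 225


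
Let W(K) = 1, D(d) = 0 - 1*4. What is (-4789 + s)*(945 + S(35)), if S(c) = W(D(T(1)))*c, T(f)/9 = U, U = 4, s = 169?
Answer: -4527600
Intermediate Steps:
T(f) = 36 (T(f) = 9*4 = 36)
D(d) = -4 (D(d) = 0 - 4 = -4)
S(c) = c (S(c) = 1*c = c)
(-4789 + s)*(945 + S(35)) = (-4789 + 169)*(945 + 35) = -4620*980 = -4527600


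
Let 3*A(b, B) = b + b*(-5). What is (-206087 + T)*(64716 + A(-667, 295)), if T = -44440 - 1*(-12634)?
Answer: -46821148688/3 ≈ -1.5607e+10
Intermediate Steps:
T = -31806 (T = -44440 + 12634 = -31806)
A(b, B) = -4*b/3 (A(b, B) = (b + b*(-5))/3 = (b - 5*b)/3 = (-4*b)/3 = -4*b/3)
(-206087 + T)*(64716 + A(-667, 295)) = (-206087 - 31806)*(64716 - 4/3*(-667)) = -237893*(64716 + 2668/3) = -237893*196816/3 = -46821148688/3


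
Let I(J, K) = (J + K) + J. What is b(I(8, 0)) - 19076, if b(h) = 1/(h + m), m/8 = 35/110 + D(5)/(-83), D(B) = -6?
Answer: -333066047/17460 ≈ -19076.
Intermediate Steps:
I(J, K) = K + 2*J
m = 2852/913 (m = 8*(35/110 - 6/(-83)) = 8*(35*(1/110) - 6*(-1/83)) = 8*(7/22 + 6/83) = 8*(713/1826) = 2852/913 ≈ 3.1238)
b(h) = 1/(2852/913 + h) (b(h) = 1/(h + 2852/913) = 1/(2852/913 + h))
b(I(8, 0)) - 19076 = 913/(2852 + 913*(0 + 2*8)) - 19076 = 913/(2852 + 913*(0 + 16)) - 19076 = 913/(2852 + 913*16) - 19076 = 913/(2852 + 14608) - 19076 = 913/17460 - 19076 = -333066047/17460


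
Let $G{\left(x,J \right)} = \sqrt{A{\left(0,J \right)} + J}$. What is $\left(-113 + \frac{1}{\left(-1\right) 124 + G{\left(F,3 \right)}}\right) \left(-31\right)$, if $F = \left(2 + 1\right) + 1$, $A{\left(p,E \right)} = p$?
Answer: $\frac{53855463}{15373} + \frac{31 \sqrt{3}}{15373} \approx 3503.3$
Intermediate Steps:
$F = 4$ ($F = 3 + 1 = 4$)
$G{\left(x,J \right)} = \sqrt{J}$ ($G{\left(x,J \right)} = \sqrt{0 + J} = \sqrt{J}$)
$\left(-113 + \frac{1}{\left(-1\right) 124 + G{\left(F,3 \right)}}\right) \left(-31\right) = \left(-113 + \frac{1}{\left(-1\right) 124 + \sqrt{3}}\right) \left(-31\right) = \left(-113 + \frac{1}{-124 + \sqrt{3}}\right) \left(-31\right) = 3503 - \frac{31}{-124 + \sqrt{3}}$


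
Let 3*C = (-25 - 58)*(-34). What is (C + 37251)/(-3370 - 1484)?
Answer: -114575/14562 ≈ -7.8681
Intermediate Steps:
C = 2822/3 (C = ((-25 - 58)*(-34))/3 = (-83*(-34))/3 = (1/3)*2822 = 2822/3 ≈ 940.67)
(C + 37251)/(-3370 - 1484) = (2822/3 + 37251)/(-3370 - 1484) = (114575/3)/(-4854) = (114575/3)*(-1/4854) = -114575/14562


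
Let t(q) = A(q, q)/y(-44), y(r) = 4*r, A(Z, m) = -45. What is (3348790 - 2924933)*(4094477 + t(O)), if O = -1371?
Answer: 305443220924429/176 ≈ 1.7355e+12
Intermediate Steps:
t(q) = 45/176 (t(q) = -45/(4*(-44)) = -45/(-176) = -45*(-1/176) = 45/176)
(3348790 - 2924933)*(4094477 + t(O)) = (3348790 - 2924933)*(4094477 + 45/176) = 423857*(720627997/176) = 305443220924429/176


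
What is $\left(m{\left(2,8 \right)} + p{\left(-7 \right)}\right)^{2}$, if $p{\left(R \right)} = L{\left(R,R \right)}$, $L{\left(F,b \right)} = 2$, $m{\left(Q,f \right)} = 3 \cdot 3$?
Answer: $121$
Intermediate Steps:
$m{\left(Q,f \right)} = 9$
$p{\left(R \right)} = 2$
$\left(m{\left(2,8 \right)} + p{\left(-7 \right)}\right)^{2} = \left(9 + 2\right)^{2} = 11^{2} = 121$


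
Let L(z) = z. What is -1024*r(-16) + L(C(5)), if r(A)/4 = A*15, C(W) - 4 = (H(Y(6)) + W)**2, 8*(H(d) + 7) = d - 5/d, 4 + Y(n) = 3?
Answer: 3932185/4 ≈ 9.8305e+5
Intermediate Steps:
Y(n) = -1 (Y(n) = -4 + 3 = -1)
H(d) = -7 - 5/(8*d) + d/8 (H(d) = -7 + (d - 5/d)/8 = -7 + (-5/(8*d) + d/8) = -7 - 5/(8*d) + d/8)
C(W) = 4 + (-13/2 + W)**2 (C(W) = 4 + ((1/8)*(-5 - (-56 - 1))/(-1) + W)**2 = 4 + ((1/8)*(-1)*(-5 - 1*(-57)) + W)**2 = 4 + ((1/8)*(-1)*(-5 + 57) + W)**2 = 4 + ((1/8)*(-1)*52 + W)**2 = 4 + (-13/2 + W)**2)
r(A) = 60*A (r(A) = 4*(A*15) = 4*(15*A) = 60*A)
-1024*r(-16) + L(C(5)) = -61440*(-16) + (4 + (-13 + 2*5)**2/4) = -1024*(-960) + (4 + (-13 + 10)**2/4) = 983040 + (4 + (1/4)*(-3)**2) = 983040 + (4 + (1/4)*9) = 983040 + (4 + 9/4) = 983040 + 25/4 = 3932185/4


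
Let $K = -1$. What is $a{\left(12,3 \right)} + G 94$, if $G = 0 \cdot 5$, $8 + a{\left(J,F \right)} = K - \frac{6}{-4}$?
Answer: $- \frac{15}{2} \approx -7.5$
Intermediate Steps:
$a{\left(J,F \right)} = - \frac{15}{2}$ ($a{\left(J,F \right)} = -8 - \left(1 + \frac{6}{-4}\right) = -8 - - \frac{1}{2} = -8 + \left(-1 + \frac{3}{2}\right) = -8 + \frac{1}{2} = - \frac{15}{2}$)
$G = 0$
$a{\left(12,3 \right)} + G 94 = - \frac{15}{2} + 0 \cdot 94 = - \frac{15}{2} + 0 = - \frac{15}{2}$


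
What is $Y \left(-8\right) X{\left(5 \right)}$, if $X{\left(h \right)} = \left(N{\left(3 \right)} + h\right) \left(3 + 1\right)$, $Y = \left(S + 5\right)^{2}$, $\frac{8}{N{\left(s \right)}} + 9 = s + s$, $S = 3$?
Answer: $- \frac{14336}{3} \approx -4778.7$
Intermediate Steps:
$N{\left(s \right)} = \frac{8}{-9 + 2 s}$ ($N{\left(s \right)} = \frac{8}{-9 + \left(s + s\right)} = \frac{8}{-9 + 2 s}$)
$Y = 64$ ($Y = \left(3 + 5\right)^{2} = 8^{2} = 64$)
$X{\left(h \right)} = - \frac{32}{3} + 4 h$ ($X{\left(h \right)} = \left(\frac{8}{-9 + 2 \cdot 3} + h\right) \left(3 + 1\right) = \left(\frac{8}{-9 + 6} + h\right) 4 = \left(\frac{8}{-3} + h\right) 4 = \left(8 \left(- \frac{1}{3}\right) + h\right) 4 = \left(- \frac{8}{3} + h\right) 4 = - \frac{32}{3} + 4 h$)
$Y \left(-8\right) X{\left(5 \right)} = 64 \left(-8\right) \left(- \frac{32}{3} + 4 \cdot 5\right) = - 512 \left(- \frac{32}{3} + 20\right) = \left(-512\right) \frac{28}{3} = - \frac{14336}{3}$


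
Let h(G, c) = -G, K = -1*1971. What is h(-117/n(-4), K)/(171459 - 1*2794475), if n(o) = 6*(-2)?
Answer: 39/10492064 ≈ 3.7171e-6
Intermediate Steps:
n(o) = -12
K = -1971
h(-117/n(-4), K)/(171459 - 1*2794475) = (-(-117)/(-12))/(171459 - 1*2794475) = (-(-117)*(-1)/12)/(171459 - 2794475) = -1*39/4/(-2623016) = -39/4*(-1/2623016) = 39/10492064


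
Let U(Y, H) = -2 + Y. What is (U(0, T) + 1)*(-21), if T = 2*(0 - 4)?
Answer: 21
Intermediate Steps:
T = -8 (T = 2*(-4) = -8)
(U(0, T) + 1)*(-21) = ((-2 + 0) + 1)*(-21) = (-2 + 1)*(-21) = -1*(-21) = 21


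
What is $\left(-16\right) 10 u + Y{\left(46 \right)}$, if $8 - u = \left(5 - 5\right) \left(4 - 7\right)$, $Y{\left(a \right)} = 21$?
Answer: $-1259$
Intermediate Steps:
$u = 8$ ($u = 8 - \left(5 - 5\right) \left(4 - 7\right) = 8 - 0 \left(-3\right) = 8 - 0 = 8 + 0 = 8$)
$\left(-16\right) 10 u + Y{\left(46 \right)} = \left(-16\right) 10 \cdot 8 + 21 = \left(-160\right) 8 + 21 = -1280 + 21 = -1259$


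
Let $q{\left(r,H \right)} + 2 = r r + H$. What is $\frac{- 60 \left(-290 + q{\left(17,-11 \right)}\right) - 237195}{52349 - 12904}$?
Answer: $- \frac{6753}{1127} \approx -5.992$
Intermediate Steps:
$q{\left(r,H \right)} = -2 + H + r^{2}$ ($q{\left(r,H \right)} = -2 + \left(r r + H\right) = -2 + \left(r^{2} + H\right) = -2 + \left(H + r^{2}\right) = -2 + H + r^{2}$)
$\frac{- 60 \left(-290 + q{\left(17,-11 \right)}\right) - 237195}{52349 - 12904} = \frac{- 60 \left(-290 - \left(13 - 289\right)\right) - 237195}{52349 - 12904} = \frac{- 60 \left(-290 - -276\right) - 237195}{39445} = \left(- 60 \left(-290 + 276\right) - 237195\right) \frac{1}{39445} = \left(\left(-60\right) \left(-14\right) - 237195\right) \frac{1}{39445} = \left(840 - 237195\right) \frac{1}{39445} = \left(-236355\right) \frac{1}{39445} = - \frac{6753}{1127}$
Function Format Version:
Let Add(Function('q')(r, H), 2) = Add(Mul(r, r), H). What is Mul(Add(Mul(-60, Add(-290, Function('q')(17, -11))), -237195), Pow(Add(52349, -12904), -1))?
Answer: Rational(-6753, 1127) ≈ -5.9920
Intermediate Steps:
Function('q')(r, H) = Add(-2, H, Pow(r, 2)) (Function('q')(r, H) = Add(-2, Add(Mul(r, r), H)) = Add(-2, Add(Pow(r, 2), H)) = Add(-2, Add(H, Pow(r, 2))) = Add(-2, H, Pow(r, 2)))
Mul(Add(Mul(-60, Add(-290, Function('q')(17, -11))), -237195), Pow(Add(52349, -12904), -1)) = Mul(Add(Mul(-60, Add(-290, Add(-2, -11, Pow(17, 2)))), -237195), Pow(Add(52349, -12904), -1)) = Mul(Add(Mul(-60, Add(-290, Add(-2, -11, 289))), -237195), Pow(39445, -1)) = Mul(Add(Mul(-60, Add(-290, 276)), -237195), Rational(1, 39445)) = Mul(Add(Mul(-60, -14), -237195), Rational(1, 39445)) = Mul(Add(840, -237195), Rational(1, 39445)) = Mul(-236355, Rational(1, 39445)) = Rational(-6753, 1127)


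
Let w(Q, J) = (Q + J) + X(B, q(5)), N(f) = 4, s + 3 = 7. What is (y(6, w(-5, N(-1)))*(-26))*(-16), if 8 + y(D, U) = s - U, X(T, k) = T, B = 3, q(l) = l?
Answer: -2496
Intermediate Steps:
s = 4 (s = -3 + 7 = 4)
w(Q, J) = 3 + J + Q (w(Q, J) = (Q + J) + 3 = (J + Q) + 3 = 3 + J + Q)
y(D, U) = -4 - U (y(D, U) = -8 + (4 - U) = -4 - U)
(y(6, w(-5, N(-1)))*(-26))*(-16) = ((-4 - (3 + 4 - 5))*(-26))*(-16) = ((-4 - 1*2)*(-26))*(-16) = ((-4 - 2)*(-26))*(-16) = -6*(-26)*(-16) = 156*(-16) = -2496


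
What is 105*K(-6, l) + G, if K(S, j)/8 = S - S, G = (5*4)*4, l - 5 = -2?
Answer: 80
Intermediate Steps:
l = 3 (l = 5 - 2 = 3)
G = 80 (G = 20*4 = 80)
K(S, j) = 0 (K(S, j) = 8*(S - S) = 8*0 = 0)
105*K(-6, l) + G = 105*0 + 80 = 0 + 80 = 80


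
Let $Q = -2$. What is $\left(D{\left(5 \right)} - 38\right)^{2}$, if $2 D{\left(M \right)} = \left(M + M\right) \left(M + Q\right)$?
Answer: $529$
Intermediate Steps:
$D{\left(M \right)} = M \left(-2 + M\right)$ ($D{\left(M \right)} = \frac{\left(M + M\right) \left(M - 2\right)}{2} = \frac{2 M \left(-2 + M\right)}{2} = M \left(-2 + M\right)$)
$\left(D{\left(5 \right)} - 38\right)^{2} = \left(5 \left(-2 + 5\right) - 38\right)^{2} = \left(5 \cdot 3 - 38\right)^{2} = \left(15 - 38\right)^{2} = \left(-23\right)^{2} = 529$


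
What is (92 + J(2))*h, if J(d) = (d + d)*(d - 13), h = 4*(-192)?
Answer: -36864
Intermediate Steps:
h = -768
J(d) = 2*d*(-13 + d) (J(d) = (2*d)*(-13 + d) = 2*d*(-13 + d))
(92 + J(2))*h = (92 + 2*2*(-13 + 2))*(-768) = (92 + 2*2*(-11))*(-768) = (92 - 44)*(-768) = 48*(-768) = -36864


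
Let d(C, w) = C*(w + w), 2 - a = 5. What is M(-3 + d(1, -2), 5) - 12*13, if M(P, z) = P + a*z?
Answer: -178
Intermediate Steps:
a = -3 (a = 2 - 1*5 = 2 - 5 = -3)
d(C, w) = 2*C*w (d(C, w) = C*(2*w) = 2*C*w)
M(P, z) = P - 3*z
M(-3 + d(1, -2), 5) - 12*13 = ((-3 + 2*1*(-2)) - 3*5) - 12*13 = ((-3 - 4) - 15) - 156 = (-7 - 15) - 156 = -22 - 156 = -178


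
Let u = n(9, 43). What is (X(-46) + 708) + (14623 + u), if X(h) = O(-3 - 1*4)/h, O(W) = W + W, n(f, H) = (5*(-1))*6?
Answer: 351930/23 ≈ 15301.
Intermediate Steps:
n(f, H) = -30 (n(f, H) = -5*6 = -30)
u = -30
O(W) = 2*W
X(h) = -14/h (X(h) = (2*(-3 - 1*4))/h = (2*(-3 - 4))/h = (2*(-7))/h = -14/h)
(X(-46) + 708) + (14623 + u) = (-14/(-46) + 708) + (14623 - 30) = (-14*(-1/46) + 708) + 14593 = (7/23 + 708) + 14593 = 16291/23 + 14593 = 351930/23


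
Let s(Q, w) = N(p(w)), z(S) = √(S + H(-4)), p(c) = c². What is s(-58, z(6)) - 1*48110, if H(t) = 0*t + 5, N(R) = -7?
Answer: -48117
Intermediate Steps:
H(t) = 5 (H(t) = 0 + 5 = 5)
z(S) = √(5 + S) (z(S) = √(S + 5) = √(5 + S))
s(Q, w) = -7
s(-58, z(6)) - 1*48110 = -7 - 1*48110 = -7 - 48110 = -48117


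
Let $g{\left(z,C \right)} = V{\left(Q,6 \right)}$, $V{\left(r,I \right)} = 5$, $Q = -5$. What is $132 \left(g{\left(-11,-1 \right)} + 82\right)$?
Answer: $11484$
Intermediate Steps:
$g{\left(z,C \right)} = 5$
$132 \left(g{\left(-11,-1 \right)} + 82\right) = 132 \left(5 + 82\right) = 132 \cdot 87 = 11484$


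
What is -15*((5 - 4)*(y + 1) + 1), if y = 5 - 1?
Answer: -90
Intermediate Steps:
y = 4
-15*((5 - 4)*(y + 1) + 1) = -15*((5 - 4)*(4 + 1) + 1) = -15*(1*5 + 1) = -15*(5 + 1) = -15*6 = -90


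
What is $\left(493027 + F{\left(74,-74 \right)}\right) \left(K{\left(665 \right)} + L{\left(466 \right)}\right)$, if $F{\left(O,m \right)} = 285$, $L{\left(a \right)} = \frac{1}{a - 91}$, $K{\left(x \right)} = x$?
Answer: $\frac{123020173312}{375} \approx 3.2805 \cdot 10^{8}$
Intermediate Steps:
$L{\left(a \right)} = \frac{1}{-91 + a}$
$\left(493027 + F{\left(74,-74 \right)}\right) \left(K{\left(665 \right)} + L{\left(466 \right)}\right) = \left(493027 + 285\right) \left(665 + \frac{1}{-91 + 466}\right) = 493312 \left(665 + \frac{1}{375}\right) = 493312 \cdot \frac{249376}{375} = \frac{123020173312}{375}$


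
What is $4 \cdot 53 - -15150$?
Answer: $15362$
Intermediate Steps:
$4 \cdot 53 - -15150 = 212 + 15150 = 15362$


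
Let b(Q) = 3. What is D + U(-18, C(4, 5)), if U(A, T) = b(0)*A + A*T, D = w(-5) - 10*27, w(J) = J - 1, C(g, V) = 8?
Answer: -474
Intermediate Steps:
w(J) = -1 + J
D = -276 (D = (-1 - 5) - 10*27 = -6 - 270 = -276)
U(A, T) = 3*A + A*T
D + U(-18, C(4, 5)) = -276 - 18*(3 + 8) = -276 - 18*11 = -276 - 198 = -474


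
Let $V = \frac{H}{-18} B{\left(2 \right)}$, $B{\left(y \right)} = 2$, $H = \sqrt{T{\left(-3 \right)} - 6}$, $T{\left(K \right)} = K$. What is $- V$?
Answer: $\frac{i}{3} \approx 0.33333 i$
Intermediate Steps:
$H = 3 i$ ($H = \sqrt{-3 - 6} = \sqrt{-9} = 3 i \approx 3.0 i$)
$V = - \frac{i}{3}$ ($V = \frac{3 i}{-18} \cdot 2 = 3 i \left(- \frac{1}{18}\right) 2 = - \frac{i}{6} \cdot 2 = - \frac{i}{3} \approx - 0.33333 i$)
$- V = - \frac{\left(-1\right) i}{3} = \frac{i}{3}$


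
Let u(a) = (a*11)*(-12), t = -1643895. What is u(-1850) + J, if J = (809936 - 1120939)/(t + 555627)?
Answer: 265755356603/1088268 ≈ 2.4420e+5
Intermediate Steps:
u(a) = -132*a (u(a) = (11*a)*(-12) = -132*a)
J = 311003/1088268 (J = (809936 - 1120939)/(-1643895 + 555627) = -311003/(-1088268) = -311003*(-1/1088268) = 311003/1088268 ≈ 0.28578)
u(-1850) + J = -132*(-1850) + 311003/1088268 = 244200 + 311003/1088268 = 265755356603/1088268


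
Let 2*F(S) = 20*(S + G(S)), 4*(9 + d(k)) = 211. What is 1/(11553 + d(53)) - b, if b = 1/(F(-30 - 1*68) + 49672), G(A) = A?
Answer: 144461/2213216544 ≈ 6.5272e-5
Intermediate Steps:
d(k) = 175/4 (d(k) = -9 + (¼)*211 = -9 + 211/4 = 175/4)
F(S) = 20*S (F(S) = (20*(S + S))/2 = (20*(2*S))/2 = (40*S)/2 = 20*S)
b = 1/47712 (b = 1/(20*(-30 - 1*68) + 49672) = 1/(20*(-30 - 68) + 49672) = 1/(20*(-98) + 49672) = 1/(-1960 + 49672) = 1/47712 ≈ 2.0959e-5)
1/(11553 + d(53)) - b = 1/(11553 + 175/4) - 1*1/47712 = 1/(46387/4) - 1/47712 = 4/46387 - 1/47712 = 144461/2213216544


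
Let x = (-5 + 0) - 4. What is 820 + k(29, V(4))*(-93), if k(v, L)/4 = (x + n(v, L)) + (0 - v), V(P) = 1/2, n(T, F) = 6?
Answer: 12724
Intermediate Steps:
x = -9 (x = -5 - 4 = -9)
V(P) = 1/2
k(v, L) = -12 - 4*v (k(v, L) = 4*((-9 + 6) + (0 - v)) = 4*(-3 - v) = -12 - 4*v)
820 + k(29, V(4))*(-93) = 820 + (-12 - 4*29)*(-93) = 820 + (-12 - 116)*(-93) = 820 - 128*(-93) = 820 + 11904 = 12724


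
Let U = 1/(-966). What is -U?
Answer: 1/966 ≈ 0.0010352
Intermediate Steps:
U = -1/966 ≈ -0.0010352
-U = -1*(-1/966) = 1/966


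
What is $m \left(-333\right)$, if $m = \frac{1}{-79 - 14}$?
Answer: $\frac{111}{31} \approx 3.5806$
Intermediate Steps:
$m = - \frac{1}{93}$ ($m = \frac{1}{-79 - 14} = \frac{1}{-93} = - \frac{1}{93} \approx -0.010753$)
$m \left(-333\right) = \left(- \frac{1}{93}\right) \left(-333\right) = \frac{111}{31}$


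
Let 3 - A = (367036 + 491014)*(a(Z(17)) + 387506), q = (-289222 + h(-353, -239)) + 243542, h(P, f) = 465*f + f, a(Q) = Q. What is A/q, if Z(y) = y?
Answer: 332514110147/157054 ≈ 2.1172e+6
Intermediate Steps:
h(P, f) = 466*f
q = -157054 (q = (-289222 + 466*(-239)) + 243542 = (-289222 - 111374) + 243542 = -400596 + 243542 = -157054)
A = -332514110147 (A = 3 - (367036 + 491014)*(17 + 387506) = 3 - 858050*387523 = 3 - 1*332514110150 = 3 - 332514110150 = -332514110147)
A/q = -332514110147/(-157054) = -332514110147*(-1/157054) = 332514110147/157054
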